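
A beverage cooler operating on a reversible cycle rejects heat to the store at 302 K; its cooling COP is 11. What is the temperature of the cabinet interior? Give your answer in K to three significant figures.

277 K

For a Carnot refrigerator COP_R = T_C/(T_H − T_C), so T_C = COP·T_H/(1 + COP).
With T_H = 302.00 K, T_C = 11 × 302.00/12.00 = 276.83 K.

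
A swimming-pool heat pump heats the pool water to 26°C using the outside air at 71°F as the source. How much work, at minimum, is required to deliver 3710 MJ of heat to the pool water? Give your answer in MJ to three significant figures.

53.7 MJ

In absolute terms T_C = 294.82 K and T_H = 299.15 K, so ΔT = 4.333 K.
The reversible limit is COP_HP = T_H/ΔT = 69.03, so W_min = Q_H/COP = Q_H·ΔT/T_H.
W_min = 3710 × 4.333/299.15 = 53.74 MJ.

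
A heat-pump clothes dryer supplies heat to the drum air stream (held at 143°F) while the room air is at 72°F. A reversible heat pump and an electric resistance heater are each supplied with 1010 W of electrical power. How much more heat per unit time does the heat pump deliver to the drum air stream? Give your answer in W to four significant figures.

7563 W

In absolute terms T_C = 295.37 K and T_H = 334.82 K, so ΔT = 39.44 K.
COP_Carnot = T_H/ΔT = 334.82/39.44 = 8.488.
The heat pump delivers Q̇_H = COP × Ẇ = 8573 W; the resistance heater delivers Ẇ = 1010 W.
Extra = (COP − 1)·Ẇ = 7563 W.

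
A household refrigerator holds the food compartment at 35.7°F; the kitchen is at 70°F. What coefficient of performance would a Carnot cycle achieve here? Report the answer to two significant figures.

14

In absolute terms T_C = 275.21 K and T_H = 294.26 K, so ΔT = 19.06 K.
For a reversible cycle, COP_Carnot = T_C/ΔT = 275.21/19.06 = 14.44.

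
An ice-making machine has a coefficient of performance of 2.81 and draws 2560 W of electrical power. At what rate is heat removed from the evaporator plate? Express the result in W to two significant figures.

7200 W

Q̇_C = COP × Ẇ = 2.81 × 2560 = 7194 W.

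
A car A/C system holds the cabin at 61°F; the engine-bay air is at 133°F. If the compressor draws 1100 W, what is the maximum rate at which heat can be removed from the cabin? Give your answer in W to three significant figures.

7950 W

In absolute terms T_C = 289.26 K and T_H = 329.26 K, so ΔT = 40.00 K.
COP_Carnot = T_C/ΔT = 289.26/40.00 = 7.232.
Q̇_max = COP_Carnot × Ẇ = 7.232 × 1100 W = 7955 W.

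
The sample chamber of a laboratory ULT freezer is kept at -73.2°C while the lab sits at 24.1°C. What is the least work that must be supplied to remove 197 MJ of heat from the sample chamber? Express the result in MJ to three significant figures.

In absolute terms T_C = 199.95 K and T_H = 297.25 K, so ΔT = 97.30 K.
The reversible limit is COP_R = T_C/ΔT = 2.055, so W_min = Q_C/COP = Q_C·ΔT/T_C.
W_min = 197.0 × 97.30/199.95 = 95.86 MJ.

95.9 MJ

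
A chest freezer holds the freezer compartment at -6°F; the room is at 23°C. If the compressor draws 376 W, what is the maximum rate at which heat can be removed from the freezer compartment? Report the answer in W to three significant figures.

In absolute terms T_C = 252.04 K and T_H = 296.15 K, so ΔT = 44.11 K.
COP_Carnot = T_C/ΔT = 252.04/44.11 = 5.714.
Q̇_max = COP_Carnot × Ẇ = 5.714 × 376.0 W = 2148 W.

2150 W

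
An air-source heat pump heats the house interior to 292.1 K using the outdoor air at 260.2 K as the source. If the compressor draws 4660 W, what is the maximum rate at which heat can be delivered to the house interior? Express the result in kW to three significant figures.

The reservoir spacing is ΔT = 292.1 − 260.2 = 31.90 K.
COP_Carnot = T_H/ΔT = 292.10/31.90 = 9.157.
Q̇_max = COP_Carnot × Ẇ = 9.157 × 4660 W = 42670 W = 42.67 kW.

42.7 kW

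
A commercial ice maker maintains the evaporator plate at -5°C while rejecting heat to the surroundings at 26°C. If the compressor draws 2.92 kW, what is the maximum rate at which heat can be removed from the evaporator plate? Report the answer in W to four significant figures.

In absolute terms T_C = 268.15 K and T_H = 299.15 K, so ΔT = 31.00 K.
COP_Carnot = T_C/ΔT = 268.15/31.00 = 8.650.
Q̇_max = COP_Carnot × Ẇ = 8.650 × 2.920 kW = 25.26 kW = 25260 W.

25260 W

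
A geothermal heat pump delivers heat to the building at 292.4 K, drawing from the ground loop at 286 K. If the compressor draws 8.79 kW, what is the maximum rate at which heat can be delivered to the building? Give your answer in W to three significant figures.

The reservoir spacing is ΔT = 292.4 − 286 = 6.400 K.
COP_Carnot = T_H/ΔT = 292.40/6.400 = 45.69.
Q̇_max = COP_Carnot × Ẇ = 45.69 × 8.790 kW = 401.6 kW = 401600 W.

402000 W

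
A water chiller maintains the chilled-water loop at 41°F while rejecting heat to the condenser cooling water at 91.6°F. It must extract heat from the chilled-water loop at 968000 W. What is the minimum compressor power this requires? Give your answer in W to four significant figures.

97830 W

In absolute terms T_C = 278.15 K and T_H = 306.26 K, so ΔT = 28.11 K.
COP_Carnot = T_C/ΔT = 278.15/28.11 = 9.895.
Ẇ_min = Q̇/COP_Carnot = 968000/9.895 = 97830 W.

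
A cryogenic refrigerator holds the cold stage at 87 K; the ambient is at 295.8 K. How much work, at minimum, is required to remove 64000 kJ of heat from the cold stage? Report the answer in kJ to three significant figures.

The reservoir spacing is ΔT = 295.8 − 87 = 208.8 K.
The reversible limit is COP_R = T_C/ΔT = 0.4167, so W_min = Q_C/COP = Q_C·ΔT/T_C.
W_min = 64000 × 208.8/87.00 = 153600 kJ.

154000 kJ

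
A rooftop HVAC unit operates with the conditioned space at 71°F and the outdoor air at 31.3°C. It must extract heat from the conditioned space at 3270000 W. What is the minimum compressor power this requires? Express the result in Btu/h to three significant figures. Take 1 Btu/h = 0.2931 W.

In absolute terms T_C = 294.82 K and T_H = 304.45 K, so ΔT = 9.633 K.
COP_Carnot = T_C/ΔT = 294.82/9.633 = 30.60.
Ẇ_min = Q̇/COP_Carnot = 3270000/30.60 = 106800 W = 364500 Btu/h.

365000 Btu/h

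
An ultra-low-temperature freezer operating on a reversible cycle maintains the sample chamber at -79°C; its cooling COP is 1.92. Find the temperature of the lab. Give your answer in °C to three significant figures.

22.1 °C

COP_R = T_C/(T_H − T_C) gives T_H − T_C = T_C/COP.
With T_C = 194.15 K, T_H = 194.15 × (1 + 1/1.92) = 295.27 K.
Converting, 295.27 K = 22.12°C.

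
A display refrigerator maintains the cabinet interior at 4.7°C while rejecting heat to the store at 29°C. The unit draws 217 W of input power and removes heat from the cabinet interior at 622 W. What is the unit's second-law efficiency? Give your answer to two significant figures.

0.25

COP_actual = Q̇_C/Ẇ = 622.0/217.0 = 2.866.
In absolute terms T_C = 277.85 K and T_H = 302.15 K, so ΔT = 24.30 K.
COP_Carnot = T_C/ΔT = 277.85/24.30 = 11.43.
η_II = COP_actual/COP_Carnot = 2.866/11.43 = 0.2507.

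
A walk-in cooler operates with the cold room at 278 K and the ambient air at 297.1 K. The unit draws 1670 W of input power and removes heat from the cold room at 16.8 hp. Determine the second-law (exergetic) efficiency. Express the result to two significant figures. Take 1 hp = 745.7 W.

Converting, Q̇_C = 16.80 hp = 12530 W, so COP_actual = Q̇_C/Ẇ = 12530/1670 = 7.502.
The reservoir spacing is ΔT = 297.1 − 278 = 19.10 K.
COP_Carnot = T_C/ΔT = 278.00/19.10 = 14.55.
η_II = COP_actual/COP_Carnot = 7.502/14.55 = 0.5154.

0.52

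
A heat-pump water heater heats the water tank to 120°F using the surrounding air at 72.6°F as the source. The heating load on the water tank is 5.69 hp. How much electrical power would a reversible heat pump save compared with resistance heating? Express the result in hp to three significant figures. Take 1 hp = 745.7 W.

In absolute terms T_C = 295.71 K and T_H = 322.04 K, so ΔT = 26.33 K.
COP_Carnot = T_H/ΔT = 322.04/26.33 = 12.23.
Resistance heating needs Ẇ_res = Q̇_H = 5.690 hp; the reversible heat pump needs only Ẇ_hp = Q̇_H/COP = 0.4653 hp.
Saving = 5.690 − 0.4653 = 5.225 hp.

5.22 hp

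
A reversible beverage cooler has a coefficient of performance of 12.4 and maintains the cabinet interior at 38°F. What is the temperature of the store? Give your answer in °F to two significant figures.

COP_R = T_C/(T_H − T_C) gives T_H − T_C = T_C/COP.
With T_C = 276.48 K, T_H = 276.48 × (1 + 1/12.4) = 298.78 K.
Converting, 298.78 K = 78.13°F.

78 °F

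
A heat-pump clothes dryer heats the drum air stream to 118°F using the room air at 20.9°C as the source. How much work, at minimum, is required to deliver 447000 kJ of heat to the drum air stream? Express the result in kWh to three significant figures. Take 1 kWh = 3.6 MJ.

10.4 kWh

In absolute terms T_C = 294.05 K and T_H = 320.93 K, so ΔT = 26.88 K.
The reversible limit is COP_HP = T_H/ΔT = 11.94, so W_min = Q_H/COP = Q_H·ΔT/T_H.
W_min = 447000 × 26.88/320.93 = 37440 kJ = 10.40 kWh.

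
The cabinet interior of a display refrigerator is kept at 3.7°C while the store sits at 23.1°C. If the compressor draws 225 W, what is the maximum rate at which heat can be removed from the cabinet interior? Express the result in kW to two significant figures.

In absolute terms T_C = 276.85 K and T_H = 296.25 K, so ΔT = 19.40 K.
COP_Carnot = T_C/ΔT = 276.85/19.40 = 14.27.
Q̇_max = COP_Carnot × Ẇ = 14.27 × 225.0 W = 3211 W = 3.211 kW.

3.2 kW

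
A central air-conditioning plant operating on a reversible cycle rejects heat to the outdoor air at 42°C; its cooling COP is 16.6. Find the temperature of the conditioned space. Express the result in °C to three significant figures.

24.1 °C

For a Carnot refrigerator COP_R = T_C/(T_H − T_C), so T_C = COP·T_H/(1 + COP).
With T_H = 315.15 K, T_C = 16.6 × 315.15/17.60 = 297.24 K.
Converting, 297.24 K = 24.09°C.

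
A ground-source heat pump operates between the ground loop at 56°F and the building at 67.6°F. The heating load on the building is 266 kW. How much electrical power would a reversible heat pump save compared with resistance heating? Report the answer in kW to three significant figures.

260 kW

In absolute terms T_C = 286.48 K and T_H = 292.93 K, so ΔT = 6.444 K.
COP_Carnot = T_H/ΔT = 292.93/6.444 = 45.45.
Resistance heating needs Ẇ_res = Q̇_H = 266.0 kW; the reversible heat pump needs only Ẇ_hp = Q̇_H/COP = 5.852 kW.
Saving = 266.0 − 5.852 = 260.1 kW.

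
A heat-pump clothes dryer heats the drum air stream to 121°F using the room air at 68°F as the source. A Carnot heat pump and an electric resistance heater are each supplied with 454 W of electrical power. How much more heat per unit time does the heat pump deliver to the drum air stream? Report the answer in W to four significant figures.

In absolute terms T_C = 293.15 K and T_H = 322.59 K, so ΔT = 29.44 K.
COP_Carnot = T_H/ΔT = 322.59/29.44 = 10.96.
The heat pump delivers Q̇_H = COP × Ẇ = 4974 W; the resistance heater delivers Ẇ = 454.0 W.
Extra = (COP − 1)·Ẇ = 4520 W.

4520 W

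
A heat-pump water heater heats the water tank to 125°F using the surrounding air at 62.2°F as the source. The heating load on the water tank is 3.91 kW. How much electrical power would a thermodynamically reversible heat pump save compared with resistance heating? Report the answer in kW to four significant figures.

In absolute terms T_C = 289.93 K and T_H = 324.82 K, so ΔT = 34.89 K.
COP_Carnot = T_H/ΔT = 324.82/34.89 = 9.310.
Resistance heating needs Ẇ_res = Q̇_H = 3.910 kW; the reversible heat pump needs only Ẇ_hp = Q̇_H/COP = 0.4200 kW.
Saving = 3.910 − 0.4200 = 3.490 kW.

3.490 kW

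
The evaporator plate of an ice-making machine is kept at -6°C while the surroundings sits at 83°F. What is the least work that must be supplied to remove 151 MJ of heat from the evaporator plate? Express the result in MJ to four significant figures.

In absolute terms T_C = 267.15 K and T_H = 301.48 K, so ΔT = 34.33 K.
The reversible limit is COP_R = T_C/ΔT = 7.781, so W_min = Q_C/COP = Q_C·ΔT/T_C.
W_min = 151.0 × 34.33/267.15 = 19.41 MJ.

19.41 MJ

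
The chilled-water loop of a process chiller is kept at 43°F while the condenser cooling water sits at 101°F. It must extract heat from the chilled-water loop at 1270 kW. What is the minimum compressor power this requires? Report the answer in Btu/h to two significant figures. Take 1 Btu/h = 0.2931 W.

In absolute terms T_C = 279.26 K and T_H = 311.48 K, so ΔT = 32.22 K.
COP_Carnot = T_C/ΔT = 279.26/32.22 = 8.667.
Ẇ_min = Q̇/COP_Carnot = 1270/8.667 = 146.5 kW = 500000 Btu/h.

500000 Btu/h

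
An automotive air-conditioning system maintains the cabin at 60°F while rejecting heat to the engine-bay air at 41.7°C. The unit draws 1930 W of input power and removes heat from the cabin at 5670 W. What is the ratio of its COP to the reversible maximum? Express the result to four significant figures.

COP_actual = Q̇_C/Ẇ = 5670/1930 = 2.938.
In absolute terms T_C = 288.71 K and T_H = 314.85 K, so ΔT = 26.14 K.
COP_Carnot = T_C/ΔT = 288.71/26.14 = 11.04.
η_II = COP_actual/COP_Carnot = 2.938/11.04 = 0.2660.

0.2660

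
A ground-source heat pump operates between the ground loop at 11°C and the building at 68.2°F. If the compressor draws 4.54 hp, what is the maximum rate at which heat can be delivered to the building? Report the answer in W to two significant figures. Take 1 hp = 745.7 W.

110000 W

In absolute terms T_C = 284.15 K and T_H = 293.26 K, so ΔT = 9.111 K.
COP_Carnot = T_H/ΔT = 293.26/9.111 = 32.19.
Q̇_max = COP_Carnot × Ẇ = 32.19 × 4.540 hp = 146.1 hp = 109000 W.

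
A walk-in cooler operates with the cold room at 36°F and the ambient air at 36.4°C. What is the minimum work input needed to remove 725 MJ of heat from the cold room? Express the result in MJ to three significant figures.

90.0 MJ

In absolute terms T_C = 275.37 K and T_H = 309.55 K, so ΔT = 34.18 K.
The reversible limit is COP_R = T_C/ΔT = 8.057, so W_min = Q_C/COP = Q_C·ΔT/T_C.
W_min = 725.0 × 34.18/275.37 = 89.98 MJ.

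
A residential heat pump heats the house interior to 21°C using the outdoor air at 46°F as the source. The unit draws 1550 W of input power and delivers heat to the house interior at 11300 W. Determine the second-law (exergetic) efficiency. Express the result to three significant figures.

COP_actual = Q̇_H/Ẇ = 11300/1550 = 7.290.
In absolute terms T_C = 280.93 K and T_H = 294.15 K, so ΔT = 13.22 K.
COP_Carnot = T_H/ΔT = 294.15/13.22 = 22.25.
η_II = COP_actual/COP_Carnot = 7.290/22.25 = 0.3277.

0.328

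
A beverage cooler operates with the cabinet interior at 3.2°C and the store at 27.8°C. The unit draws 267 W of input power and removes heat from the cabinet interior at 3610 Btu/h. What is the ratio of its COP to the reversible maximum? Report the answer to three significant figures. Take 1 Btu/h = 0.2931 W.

Converting, Q̇_C = 3610 Btu/h = 1058 W, so COP_actual = Q̇_C/Ẇ = 1058/267.0 = 3.963.
In absolute terms T_C = 276.35 K and T_H = 300.95 K, so ΔT = 24.60 K.
COP_Carnot = T_C/ΔT = 276.35/24.60 = 11.23.
η_II = COP_actual/COP_Carnot = 3.963/11.23 = 0.3528.

0.353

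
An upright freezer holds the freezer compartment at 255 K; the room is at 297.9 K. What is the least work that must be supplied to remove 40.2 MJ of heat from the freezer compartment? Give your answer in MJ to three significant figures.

6.76 MJ

The reservoir spacing is ΔT = 297.9 − 255 = 42.90 K.
The reversible limit is COP_R = T_C/ΔT = 5.944, so W_min = Q_C/COP = Q_C·ΔT/T_C.
W_min = 40.20 × 42.90/255.00 = 6.763 MJ.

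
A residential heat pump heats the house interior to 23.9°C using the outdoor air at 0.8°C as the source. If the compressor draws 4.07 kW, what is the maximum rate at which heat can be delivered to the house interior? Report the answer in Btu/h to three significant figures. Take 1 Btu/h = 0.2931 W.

In absolute terms T_C = 273.95 K and T_H = 297.05 K, so ΔT = 23.10 K.
COP_Carnot = T_H/ΔT = 297.05/23.10 = 12.86.
Q̇_max = COP_Carnot × Ẇ = 12.86 × 4.070 kW = 52.34 kW = 178600 Btu/h.

179000 Btu/h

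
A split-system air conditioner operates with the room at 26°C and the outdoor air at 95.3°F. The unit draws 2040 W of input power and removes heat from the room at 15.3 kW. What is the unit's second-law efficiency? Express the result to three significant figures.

Converting, Q̇_C = 15.30 kW = 15300 W, so COP_actual = Q̇_C/Ẇ = 15300/2040 = 7.500.
In absolute terms T_C = 299.15 K and T_H = 308.32 K, so ΔT = 9.167 K.
COP_Carnot = T_C/ΔT = 299.15/9.167 = 32.63.
η_II = COP_actual/COP_Carnot = 7.500/32.63 = 0.2298.

0.230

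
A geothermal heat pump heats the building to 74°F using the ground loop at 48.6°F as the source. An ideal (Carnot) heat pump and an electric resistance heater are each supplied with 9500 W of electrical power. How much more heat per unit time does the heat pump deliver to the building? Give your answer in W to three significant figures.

In absolute terms T_C = 282.37 K and T_H = 296.48 K, so ΔT = 14.11 K.
COP_Carnot = T_H/ΔT = 296.48/14.11 = 21.01.
The heat pump delivers Q̇_H = COP × Ẇ = 199600 W; the resistance heater delivers Ẇ = 9500 W.
Extra = (COP − 1)·Ẇ = 190100 W.

190000 W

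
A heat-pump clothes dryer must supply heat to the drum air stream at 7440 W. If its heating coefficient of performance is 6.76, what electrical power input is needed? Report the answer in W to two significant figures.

Ẇ = Q̇_H/COP_HP = 7440/6.76 = 1101 W.

1100 W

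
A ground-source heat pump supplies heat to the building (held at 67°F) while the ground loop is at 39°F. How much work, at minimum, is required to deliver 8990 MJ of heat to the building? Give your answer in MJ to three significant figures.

In absolute terms T_C = 277.04 K and T_H = 292.59 K, so ΔT = 15.56 K.
The reversible limit is COP_HP = T_H/ΔT = 18.81, so W_min = Q_H/COP = Q_H·ΔT/T_H.
W_min = 8990 × 15.56/292.59 = 477.9 MJ.

478 MJ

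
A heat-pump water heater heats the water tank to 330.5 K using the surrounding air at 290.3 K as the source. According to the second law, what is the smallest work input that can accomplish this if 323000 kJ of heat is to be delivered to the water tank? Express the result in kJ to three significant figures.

The reservoir spacing is ΔT = 330.5 − 290.3 = 40.20 K.
The reversible limit is COP_HP = T_H/ΔT = 8.221, so W_min = Q_H/COP = Q_H·ΔT/T_H.
W_min = 323000 × 40.20/330.50 = 39290 kJ.

39300 kJ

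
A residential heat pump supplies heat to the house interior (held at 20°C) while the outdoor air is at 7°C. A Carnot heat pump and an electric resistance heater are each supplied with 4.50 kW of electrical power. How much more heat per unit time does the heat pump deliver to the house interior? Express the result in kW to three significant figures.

In absolute terms T_C = 280.15 K and T_H = 293.15 K, so ΔT = 13.00 K.
COP_Carnot = T_H/ΔT = 293.15/13.00 = 22.55.
The heat pump delivers Q̇_H = COP × Ẇ = 101.5 kW; the resistance heater delivers Ẇ = 4.500 kW.
Extra = (COP − 1)·Ẇ = 96.98 kW.

97.0 kW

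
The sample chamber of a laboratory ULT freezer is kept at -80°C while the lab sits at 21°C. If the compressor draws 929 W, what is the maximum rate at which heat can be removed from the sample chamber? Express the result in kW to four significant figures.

1.777 kW

In absolute terms T_C = 193.15 K and T_H = 294.15 K, so ΔT = 101.0 K.
COP_Carnot = T_C/ΔT = 193.15/101.0 = 1.912.
Q̇_max = COP_Carnot × Ẇ = 1.912 × 929.0 W = 1777 W = 1.777 kW.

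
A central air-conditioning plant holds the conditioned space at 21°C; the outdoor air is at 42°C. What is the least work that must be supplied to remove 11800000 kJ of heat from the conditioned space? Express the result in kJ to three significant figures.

842000 kJ

In absolute terms T_C = 294.15 K and T_H = 315.15 K, so ΔT = 21.00 K.
The reversible limit is COP_R = T_C/ΔT = 14.01, so W_min = Q_C/COP = Q_C·ΔT/T_C.
W_min = 11800000 × 21.00/294.15 = 842400 kJ.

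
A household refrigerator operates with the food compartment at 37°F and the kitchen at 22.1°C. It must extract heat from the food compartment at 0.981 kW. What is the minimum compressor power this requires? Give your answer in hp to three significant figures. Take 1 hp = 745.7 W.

0.0921 hp

In absolute terms T_C = 275.93 K and T_H = 295.25 K, so ΔT = 19.32 K.
COP_Carnot = T_C/ΔT = 275.93/19.32 = 14.28.
Ẇ_min = Q̇/COP_Carnot = 0.9810/14.28 = 0.06870 kW = 0.09212 hp.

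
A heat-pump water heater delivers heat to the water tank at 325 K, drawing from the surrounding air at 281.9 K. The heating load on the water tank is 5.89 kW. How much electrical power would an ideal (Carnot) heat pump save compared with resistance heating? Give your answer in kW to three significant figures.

The reservoir spacing is ΔT = 325 − 281.9 = 43.10 K.
COP_Carnot = T_H/ΔT = 325.00/43.10 = 7.541.
Resistance heating needs Ẇ_res = Q̇_H = 5.890 kW; the reversible heat pump needs only Ẇ_hp = Q̇_H/COP = 0.7811 kW.
Saving = 5.890 − 0.7811 = 5.109 kW.

5.11 kW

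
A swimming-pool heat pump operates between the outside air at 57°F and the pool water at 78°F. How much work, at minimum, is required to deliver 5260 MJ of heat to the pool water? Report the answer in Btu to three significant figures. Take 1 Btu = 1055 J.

In absolute terms T_C = 287.04 K and T_H = 298.71 K, so ΔT = 11.67 K.
The reversible limit is COP_HP = T_H/ΔT = 25.60, so W_min = Q_H/COP = Q_H·ΔT/T_H.
W_min = 5260 × 11.67/298.71 = 205.4 MJ = 194700 Btu.

195000 Btu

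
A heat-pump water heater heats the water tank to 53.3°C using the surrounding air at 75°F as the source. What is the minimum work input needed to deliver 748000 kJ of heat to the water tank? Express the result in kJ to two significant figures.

In absolute terms T_C = 297.04 K and T_H = 326.45 K, so ΔT = 29.41 K.
The reversible limit is COP_HP = T_H/ΔT = 11.10, so W_min = Q_H/COP = Q_H·ΔT/T_H.
W_min = 748000 × 29.41/326.45 = 67390 kJ.

67000 kJ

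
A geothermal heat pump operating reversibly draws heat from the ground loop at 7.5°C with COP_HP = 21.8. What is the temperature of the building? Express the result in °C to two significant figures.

21 °C

COP_HP = T_H/(T_H − T_C) rearranges to T_H = COP·T_C/(COP − 1).
With T_C = 280.65 K, T_H = 21.8 × 280.65/20.80 = 294.14 K.
Converting, 294.14 K = 20.99°C.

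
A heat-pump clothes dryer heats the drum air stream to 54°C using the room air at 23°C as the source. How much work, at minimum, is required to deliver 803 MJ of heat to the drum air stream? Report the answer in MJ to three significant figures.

76.1 MJ

In absolute terms T_C = 296.15 K and T_H = 327.15 K, so ΔT = 31.00 K.
The reversible limit is COP_HP = T_H/ΔT = 10.55, so W_min = Q_H/COP = Q_H·ΔT/T_H.
W_min = 803.0 × 31.00/327.15 = 76.09 MJ.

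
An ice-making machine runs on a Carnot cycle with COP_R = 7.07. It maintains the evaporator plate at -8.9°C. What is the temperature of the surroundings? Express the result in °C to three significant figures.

28.5 °C

COP_R = T_C/(T_H − T_C) gives T_H − T_C = T_C/COP.
With T_C = 264.25 K, T_H = 264.25 × (1 + 1/7.07) = 301.63 K.
Converting, 301.63 K = 28.48°C.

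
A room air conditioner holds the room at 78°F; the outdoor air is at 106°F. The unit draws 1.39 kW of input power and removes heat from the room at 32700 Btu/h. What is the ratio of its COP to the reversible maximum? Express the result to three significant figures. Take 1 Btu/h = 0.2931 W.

Converting, Q̇_C = 32700 Btu/h = 9.584 kW, so COP_actual = Q̇_C/Ẇ = 9.584/1.390 = 6.895.
In absolute terms T_C = 298.71 K and T_H = 314.26 K, so ΔT = 15.56 K.
COP_Carnot = T_C/ΔT = 298.71/15.56 = 19.20.
η_II = COP_actual/COP_Carnot = 6.895/19.20 = 0.3591.

0.359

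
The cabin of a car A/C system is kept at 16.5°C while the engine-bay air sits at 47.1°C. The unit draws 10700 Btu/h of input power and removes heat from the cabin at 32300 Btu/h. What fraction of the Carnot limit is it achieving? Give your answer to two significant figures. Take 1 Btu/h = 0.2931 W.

0.32

COP_actual = Q̇_C/Ẇ = 32300/10700 = 3.019.
In absolute terms T_C = 289.65 K and T_H = 320.25 K, so ΔT = 30.60 K.
COP_Carnot = T_C/ΔT = 289.65/30.60 = 9.466.
η_II = COP_actual/COP_Carnot = 3.019/9.466 = 0.3189.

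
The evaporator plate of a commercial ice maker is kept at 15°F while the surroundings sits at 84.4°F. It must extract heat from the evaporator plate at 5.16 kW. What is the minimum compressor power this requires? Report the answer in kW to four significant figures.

In absolute terms T_C = 263.71 K and T_H = 302.26 K, so ΔT = 38.56 K.
COP_Carnot = T_C/ΔT = 263.71/38.56 = 6.840.
Ẇ_min = Q̇/COP_Carnot = 5.160/6.840 = 0.7544 kW.

0.7544 kW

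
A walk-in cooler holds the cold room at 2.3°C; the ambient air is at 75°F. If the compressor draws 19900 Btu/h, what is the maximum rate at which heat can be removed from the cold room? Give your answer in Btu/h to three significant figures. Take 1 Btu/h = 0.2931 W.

254000 Btu/h

In absolute terms T_C = 275.45 K and T_H = 297.04 K, so ΔT = 21.59 K.
COP_Carnot = T_C/ΔT = 275.45/21.59 = 12.76.
Q̇_max = COP_Carnot × Ẇ = 12.76 × 19900 Btu/h = 253900 Btu/h.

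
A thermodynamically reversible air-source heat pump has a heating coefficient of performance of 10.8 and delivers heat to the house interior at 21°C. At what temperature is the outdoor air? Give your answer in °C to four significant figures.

-6.236 °C

COP_HP = T_H/(T_H − T_C) gives T_H − T_C = T_H/COP.
With T_H = 294.15 K, T_C = 294.15 × (1 − 1/10.8) = 266.91 K.
Converting, 266.91 K = -6.24°C.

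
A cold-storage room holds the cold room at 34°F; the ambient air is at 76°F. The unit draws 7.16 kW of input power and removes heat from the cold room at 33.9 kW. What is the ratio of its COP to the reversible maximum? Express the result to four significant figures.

COP_actual = Q̇_C/Ẇ = 33.90/7.160 = 4.735.
In absolute terms T_C = 274.26 K and T_H = 297.59 K, so ΔT = 23.33 K.
COP_Carnot = T_C/ΔT = 274.26/23.33 = 11.75.
η_II = COP_actual/COP_Carnot = 4.735/11.75 = 0.4028.

0.4028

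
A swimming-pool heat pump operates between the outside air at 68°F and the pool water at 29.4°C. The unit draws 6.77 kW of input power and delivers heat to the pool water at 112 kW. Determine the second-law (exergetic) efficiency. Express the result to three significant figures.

COP_actual = Q̇_H/Ẇ = 112.0/6.770 = 16.54.
In absolute terms T_C = 293.15 K and T_H = 302.55 K, so ΔT = 9.400 K.
COP_Carnot = T_H/ΔT = 302.55/9.400 = 32.19.
η_II = COP_actual/COP_Carnot = 16.54/32.19 = 0.5140.

0.514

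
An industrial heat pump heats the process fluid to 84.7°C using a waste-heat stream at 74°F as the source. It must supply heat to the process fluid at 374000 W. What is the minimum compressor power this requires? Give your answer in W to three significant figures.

64100 W

In absolute terms T_C = 296.48 K and T_H = 357.85 K, so ΔT = 61.37 K.
COP_Carnot = T_H/ΔT = 357.85/61.37 = 5.831.
Ẇ_min = Q̇/COP_Carnot = 374000/5.831 = 64140 W.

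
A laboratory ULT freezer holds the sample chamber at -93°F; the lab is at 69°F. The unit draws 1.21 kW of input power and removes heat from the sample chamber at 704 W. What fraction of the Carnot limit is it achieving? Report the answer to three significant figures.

0.257

Converting, Q̇_C = 704.0 W = 0.7040 kW, so COP_actual = Q̇_C/Ẇ = 0.7040/1.210 = 0.5818.
In absolute terms T_C = 203.71 K and T_H = 293.71 K, so ΔT = 90.00 K.
COP_Carnot = T_C/ΔT = 203.71/90.00 = 2.263.
η_II = COP_actual/COP_Carnot = 0.5818/2.263 = 0.2571.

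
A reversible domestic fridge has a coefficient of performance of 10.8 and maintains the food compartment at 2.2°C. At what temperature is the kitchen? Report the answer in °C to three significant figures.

27.7 °C

COP_R = T_C/(T_H − T_C) gives T_H − T_C = T_C/COP.
With T_C = 275.35 K, T_H = 275.35 × (1 + 1/10.8) = 300.85 K.
Converting, 300.85 K = 27.70°C.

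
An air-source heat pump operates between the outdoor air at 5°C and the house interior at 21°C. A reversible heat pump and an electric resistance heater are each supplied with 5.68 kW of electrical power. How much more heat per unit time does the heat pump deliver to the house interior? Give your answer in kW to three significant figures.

In absolute terms T_C = 278.15 K and T_H = 294.15 K, so ΔT = 16.00 K.
COP_Carnot = T_H/ΔT = 294.15/16.00 = 18.38.
The heat pump delivers Q̇_H = COP × Ẇ = 104.4 kW; the resistance heater delivers Ẇ = 5.680 kW.
Extra = (COP − 1)·Ẇ = 98.74 kW.

98.7 kW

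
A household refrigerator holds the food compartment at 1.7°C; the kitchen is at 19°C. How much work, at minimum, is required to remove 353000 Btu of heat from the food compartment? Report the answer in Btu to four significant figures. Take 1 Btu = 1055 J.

In absolute terms T_C = 274.85 K and T_H = 292.15 K, so ΔT = 17.30 K.
The reversible limit is COP_R = T_C/ΔT = 15.89, so W_min = Q_C/COP = Q_C·ΔT/T_C.
W_min = 353000 × 17.30/274.85 = 22220 Btu.

22220 Btu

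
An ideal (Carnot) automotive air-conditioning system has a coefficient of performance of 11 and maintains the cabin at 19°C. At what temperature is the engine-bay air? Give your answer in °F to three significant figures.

114 °F

COP_R = T_C/(T_H − T_C) gives T_H − T_C = T_C/COP.
With T_C = 292.15 K, T_H = 292.15 × (1 + 1/11) = 318.71 K.
Converting, 318.71 K = 114.01°F.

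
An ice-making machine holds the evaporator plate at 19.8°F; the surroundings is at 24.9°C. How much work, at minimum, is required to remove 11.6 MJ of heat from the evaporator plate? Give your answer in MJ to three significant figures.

1.38 MJ

In absolute terms T_C = 266.37 K and T_H = 298.05 K, so ΔT = 31.68 K.
The reversible limit is COP_R = T_C/ΔT = 8.409, so W_min = Q_C/COP = Q_C·ΔT/T_C.
W_min = 11.60 × 31.68/266.37 = 1.380 MJ.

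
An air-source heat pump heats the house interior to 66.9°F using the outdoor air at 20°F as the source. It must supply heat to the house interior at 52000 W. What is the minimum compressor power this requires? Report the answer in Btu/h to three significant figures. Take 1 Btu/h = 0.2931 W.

15800 Btu/h

In absolute terms T_C = 266.48 K and T_H = 292.54 K, so ΔT = 26.06 K.
COP_Carnot = T_H/ΔT = 292.54/26.06 = 11.23.
Ẇ_min = Q̇/COP_Carnot = 52000/11.23 = 4631 W = 15800 Btu/h.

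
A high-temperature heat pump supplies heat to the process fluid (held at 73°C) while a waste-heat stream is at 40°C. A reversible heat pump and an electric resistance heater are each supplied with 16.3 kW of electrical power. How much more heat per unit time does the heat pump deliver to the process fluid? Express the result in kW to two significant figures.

150 kW

In absolute terms T_C = 313.15 K and T_H = 346.15 K, so ΔT = 33.00 K.
COP_Carnot = T_H/ΔT = 346.15/33.00 = 10.49.
The heat pump delivers Q̇_H = COP × Ẇ = 171.0 kW; the resistance heater delivers Ẇ = 16.30 kW.
Extra = (COP − 1)·Ẇ = 154.7 kW.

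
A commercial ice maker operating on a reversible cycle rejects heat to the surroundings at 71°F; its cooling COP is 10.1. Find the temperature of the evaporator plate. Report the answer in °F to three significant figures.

For a Carnot refrigerator COP_R = T_C/(T_H − T_C), so T_C = COP·T_H/(1 + COP).
With T_H = 294.82 K, T_C = 10.1 × 294.82/11.10 = 268.26 K.
Converting, 268.26 K = 23.19°F.

23.2 °F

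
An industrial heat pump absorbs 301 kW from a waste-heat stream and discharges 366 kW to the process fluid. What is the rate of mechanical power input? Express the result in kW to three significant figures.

For a cyclic device the first law requires Q̇_H = Q̇_C + Ẇ.
Ẇ = Q̇_H − Q̇_C = 65.00 kW.

65.0 kW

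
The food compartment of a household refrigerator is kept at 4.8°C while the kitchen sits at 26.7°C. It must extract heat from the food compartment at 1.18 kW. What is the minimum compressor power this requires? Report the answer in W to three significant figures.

In absolute terms T_C = 277.95 K and T_H = 299.85 K, so ΔT = 21.90 K.
COP_Carnot = T_C/ΔT = 277.95/21.90 = 12.69.
Ẇ_min = Q̇/COP_Carnot = 1.180/12.69 = 0.09297 kW = 92.97 W.

93.0 W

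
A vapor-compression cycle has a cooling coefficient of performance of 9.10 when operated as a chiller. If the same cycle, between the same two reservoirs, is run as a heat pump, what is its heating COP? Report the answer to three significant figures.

The first law on one cycle gives Q_H = Q_C + W, so Q_H/W = Q_C/W + 1.
COP_HP = COP_R + 1 = 9.10 + 1 = 10.10.

10.1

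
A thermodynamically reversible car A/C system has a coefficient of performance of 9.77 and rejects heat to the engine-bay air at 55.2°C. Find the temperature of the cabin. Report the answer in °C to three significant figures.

24.7 °C

For a Carnot refrigerator COP_R = T_C/(T_H − T_C), so T_C = COP·T_H/(1 + COP).
With T_H = 328.35 K, T_C = 9.77 × 328.35/10.77 = 297.86 K.
Converting, 297.86 K = 24.71°C.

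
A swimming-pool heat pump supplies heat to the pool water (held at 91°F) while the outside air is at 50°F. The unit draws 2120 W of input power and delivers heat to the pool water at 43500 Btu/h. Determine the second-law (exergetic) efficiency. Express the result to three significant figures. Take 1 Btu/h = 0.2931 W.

Converting, Q̇_H = 43500 Btu/h = 12750 W, so COP_actual = Q̇_H/Ẇ = 12750/2120 = 6.014.
In absolute terms T_C = 283.15 K and T_H = 305.93 K, so ΔT = 22.78 K.
COP_Carnot = T_H/ΔT = 305.93/22.78 = 13.43.
η_II = COP_actual/COP_Carnot = 6.014/13.43 = 0.4478.

0.448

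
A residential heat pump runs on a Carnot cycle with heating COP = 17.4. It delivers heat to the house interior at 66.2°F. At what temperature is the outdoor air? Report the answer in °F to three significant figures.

36.0 °F

COP_HP = T_H/(T_H − T_C) gives T_H − T_C = T_H/COP.
With T_H = 292.15 K, T_C = 292.15 × (1 − 1/17.4) = 275.36 K.
Converting, 275.36 K = 35.98°F.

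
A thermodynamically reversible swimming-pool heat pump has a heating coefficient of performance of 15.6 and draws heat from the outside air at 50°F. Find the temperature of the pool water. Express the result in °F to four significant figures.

84.91 °F

COP_HP = T_H/(T_H − T_C) rearranges to T_H = COP·T_C/(COP − 1).
With T_C = 283.15 K, T_H = 15.6 × 283.15/14.60 = 302.54 K.
Converting, 302.54 K = 84.91°F.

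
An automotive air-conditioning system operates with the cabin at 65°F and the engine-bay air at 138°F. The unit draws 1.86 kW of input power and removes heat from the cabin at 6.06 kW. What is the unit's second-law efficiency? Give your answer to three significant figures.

0.453

COP_actual = Q̇_C/Ẇ = 6.060/1.860 = 3.258.
In absolute terms T_C = 291.48 K and T_H = 332.04 K, so ΔT = 40.56 K.
COP_Carnot = T_C/ΔT = 291.48/40.56 = 7.187.
η_II = COP_actual/COP_Carnot = 3.258/7.187 = 0.4533.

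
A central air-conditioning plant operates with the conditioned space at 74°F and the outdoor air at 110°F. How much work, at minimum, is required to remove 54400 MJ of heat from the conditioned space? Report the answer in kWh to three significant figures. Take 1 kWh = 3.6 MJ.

1020 kWh

In absolute terms T_C = 296.48 K and T_H = 316.48 K, so ΔT = 20.00 K.
The reversible limit is COP_R = T_C/ΔT = 14.82, so W_min = Q_C/COP = Q_C·ΔT/T_C.
W_min = 54400 × 20.00/296.48 = 3670 MJ = 1019 kWh.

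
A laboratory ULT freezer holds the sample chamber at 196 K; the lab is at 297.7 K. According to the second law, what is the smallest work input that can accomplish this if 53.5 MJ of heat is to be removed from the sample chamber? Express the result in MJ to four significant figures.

The reservoir spacing is ΔT = 297.7 − 196 = 101.7 K.
The reversible limit is COP_R = T_C/ΔT = 1.927, so W_min = Q_C/COP = Q_C·ΔT/T_C.
W_min = 53.50 × 101.7/196.00 = 27.76 MJ.

27.76 MJ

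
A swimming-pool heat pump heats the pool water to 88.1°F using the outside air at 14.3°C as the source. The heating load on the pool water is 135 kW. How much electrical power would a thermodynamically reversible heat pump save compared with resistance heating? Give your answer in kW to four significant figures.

In absolute terms T_C = 287.45 K and T_H = 304.32 K, so ΔT = 16.87 K.
COP_Carnot = T_H/ΔT = 304.32/16.87 = 18.04.
Resistance heating needs Ẇ_res = Q̇_H = 135.0 kW; the reversible heat pump needs only Ẇ_hp = Q̇_H/COP = 7.482 kW.
Saving = 135.0 − 7.482 = 127.5 kW.

127.5 kW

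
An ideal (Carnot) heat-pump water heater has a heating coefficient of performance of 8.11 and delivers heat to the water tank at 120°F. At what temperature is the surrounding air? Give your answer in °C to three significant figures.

9.18 °C

COP_HP = T_H/(T_H − T_C) gives T_H − T_C = T_H/COP.
With T_H = 322.04 K, T_C = 322.04 × (1 − 1/8.11) = 282.33 K.
Converting, 282.33 K = 9.18°C.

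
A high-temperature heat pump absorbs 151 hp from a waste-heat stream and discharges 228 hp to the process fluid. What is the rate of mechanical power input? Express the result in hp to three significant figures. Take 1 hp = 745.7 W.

For a cyclic device the first law requires Q̇_H = Q̇_C + Ẇ.
Ẇ = Q̇_H − Q̇_C = 77.00 hp.

77.0 hp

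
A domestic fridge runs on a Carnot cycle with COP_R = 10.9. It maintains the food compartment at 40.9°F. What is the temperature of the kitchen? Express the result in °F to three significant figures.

COP_R = T_C/(T_H − T_C) gives T_H − T_C = T_C/COP.
With T_C = 278.09 K, T_H = 278.09 × (1 + 1/10.9) = 303.61 K.
Converting, 303.61 K = 86.82°F.

86.8 °F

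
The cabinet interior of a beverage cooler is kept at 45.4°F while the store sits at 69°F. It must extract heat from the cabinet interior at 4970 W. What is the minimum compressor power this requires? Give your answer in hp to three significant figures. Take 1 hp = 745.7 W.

In absolute terms T_C = 280.59 K and T_H = 293.71 K, so ΔT = 13.11 K.
COP_Carnot = T_C/ΔT = 280.59/13.11 = 21.40.
Ẇ_min = Q̇/COP_Carnot = 4970/21.40 = 232.2 W = 0.3114 hp.

0.311 hp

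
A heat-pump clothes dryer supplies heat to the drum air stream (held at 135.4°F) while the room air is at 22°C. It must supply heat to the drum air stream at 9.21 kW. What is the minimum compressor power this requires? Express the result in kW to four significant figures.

0.9874 kW

In absolute terms T_C = 295.15 K and T_H = 330.59 K, so ΔT = 35.44 K.
COP_Carnot = T_H/ΔT = 330.59/35.44 = 9.327.
Ẇ_min = Q̇/COP_Carnot = 9.210/9.327 = 0.9874 kW.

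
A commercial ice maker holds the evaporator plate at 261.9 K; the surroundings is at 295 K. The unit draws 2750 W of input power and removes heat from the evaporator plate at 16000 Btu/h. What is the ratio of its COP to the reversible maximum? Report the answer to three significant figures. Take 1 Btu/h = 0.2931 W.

0.216

Converting, Q̇_C = 16000 Btu/h = 4690 W, so COP_actual = Q̇_C/Ẇ = 4690/2750 = 1.705.
The reservoir spacing is ΔT = 295 − 261.9 = 33.10 K.
COP_Carnot = T_C/ΔT = 261.90/33.10 = 7.912.
η_II = COP_actual/COP_Carnot = 1.705/7.912 = 0.2155.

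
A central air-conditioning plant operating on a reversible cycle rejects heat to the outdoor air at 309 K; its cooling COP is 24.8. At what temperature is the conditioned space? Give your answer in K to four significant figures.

For a Carnot refrigerator COP_R = T_C/(T_H − T_C), so T_C = COP·T_H/(1 + COP).
With T_H = 309.00 K, T_C = 24.8 × 309.00/25.80 = 297.02 K.

297.0 K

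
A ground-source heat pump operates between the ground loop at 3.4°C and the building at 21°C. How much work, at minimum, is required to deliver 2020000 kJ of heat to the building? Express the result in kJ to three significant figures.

In absolute terms T_C = 276.55 K and T_H = 294.15 K, so ΔT = 17.60 K.
The reversible limit is COP_HP = T_H/ΔT = 16.71, so W_min = Q_H/COP = Q_H·ΔT/T_H.
W_min = 2020000 × 17.60/294.15 = 120900 kJ.

121000 kJ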